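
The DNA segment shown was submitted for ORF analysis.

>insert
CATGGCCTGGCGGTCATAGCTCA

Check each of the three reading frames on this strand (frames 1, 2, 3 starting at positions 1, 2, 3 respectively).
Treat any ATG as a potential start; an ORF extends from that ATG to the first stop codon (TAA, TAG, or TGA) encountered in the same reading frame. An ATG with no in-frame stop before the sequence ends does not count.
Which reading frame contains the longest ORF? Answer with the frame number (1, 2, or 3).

Frame 1: CAT GGC CTG GCG GTC ATA GCT — no ATG→stop ORF.
Frame 2: ATG GCC TGG CGG TCA TAG CTC — ATG at 2, stop TAG at 17 → 18 nt.
Frame 3: TGG CCT GGC GGT CAT AGC TCA — no ATG→stop ORF.
Longest ORF is 18 nt in frame 2 (positions 2–19).

2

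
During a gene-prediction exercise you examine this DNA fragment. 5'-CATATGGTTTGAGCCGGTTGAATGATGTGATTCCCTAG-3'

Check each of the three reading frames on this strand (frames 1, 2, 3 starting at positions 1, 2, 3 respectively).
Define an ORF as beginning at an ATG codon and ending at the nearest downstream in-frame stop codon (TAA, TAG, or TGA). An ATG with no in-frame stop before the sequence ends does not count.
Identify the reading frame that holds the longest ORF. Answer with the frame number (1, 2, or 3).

Frame 1: CAT ATG GTT TGA GCC GGT TGA ATG ATG TGA TTC CCT — ATG at 4, stop TGA at 10 → 9 nt; ATG at 22, stop TGA at 28 → 9 nt; ATG at 25, stop TGA at 28 → 6 nt.
Frame 2: ATA TGG TTT GAG CCG GTT GAA TGA TGT GAT TCC CTA — no ATG→stop ORF.
Frame 3: TAT GGT TTG AGC CGG TTG AAT GAT GTG ATT CCC TAG — no ATG→stop ORF.
Longest ORF is 9 nt in frame 1 (positions 4–12).

1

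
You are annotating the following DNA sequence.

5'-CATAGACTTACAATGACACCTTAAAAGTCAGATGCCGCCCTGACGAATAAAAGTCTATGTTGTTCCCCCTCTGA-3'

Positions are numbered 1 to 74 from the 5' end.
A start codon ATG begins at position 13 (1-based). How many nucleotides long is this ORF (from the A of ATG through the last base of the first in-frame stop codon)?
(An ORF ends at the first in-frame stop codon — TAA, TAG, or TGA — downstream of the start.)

12

Codons from position 13: ATG (13–15), ACA (16–18), CCT (19–21), TAA (22–24).
TAA is the first in-frame stop; ORF spans 13–24, 12 nucleotides.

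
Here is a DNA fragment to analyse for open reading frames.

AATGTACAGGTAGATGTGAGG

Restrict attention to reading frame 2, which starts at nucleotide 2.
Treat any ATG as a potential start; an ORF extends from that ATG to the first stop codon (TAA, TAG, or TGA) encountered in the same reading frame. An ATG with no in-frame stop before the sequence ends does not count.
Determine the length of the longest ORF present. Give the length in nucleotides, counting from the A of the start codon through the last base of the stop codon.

Frame 2: ATG TAC AGG TAG ATG TGA — ATG at 2, stop TAG at 11 → 12 nt; ATG at 14, stop TGA at 17 → 6 nt.
Longest: frame 2, positions 2–13, 12 nt = 4 codons = 3 aa. → 12 nucleotides.

12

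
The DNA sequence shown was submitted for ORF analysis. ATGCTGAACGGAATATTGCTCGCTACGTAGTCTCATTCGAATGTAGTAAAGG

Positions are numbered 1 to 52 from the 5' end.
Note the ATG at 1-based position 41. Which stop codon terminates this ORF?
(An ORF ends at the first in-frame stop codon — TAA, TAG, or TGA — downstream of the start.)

Codons from position 41: ATG (41–43), TAG (44–46).
The first in-frame stop codon is TAG.

TAG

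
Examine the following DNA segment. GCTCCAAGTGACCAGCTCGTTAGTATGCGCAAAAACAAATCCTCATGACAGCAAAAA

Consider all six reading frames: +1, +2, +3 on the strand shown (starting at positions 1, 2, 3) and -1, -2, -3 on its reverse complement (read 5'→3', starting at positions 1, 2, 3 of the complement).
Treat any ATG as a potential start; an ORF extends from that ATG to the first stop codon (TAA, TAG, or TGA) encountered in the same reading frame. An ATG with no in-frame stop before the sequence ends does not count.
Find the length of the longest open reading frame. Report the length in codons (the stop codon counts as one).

9

Reverse complement (5'→3'): TTTTTGCTGTCATGAGGATTTGTTTTTGCGCATACTAACGAGCTGGTCACTTGGAGC
Frame +1: GCT CCA AGT GAC CAG CTC GTT AGT ATG CGC AAA AAC AAA TCC TCA TGA CAG CAA AAA — ATG at 25, stop TGA at 46 → 24 nt.
Frame +2: CTC CAA GTG ACC AGC TCG TTA GTA TGC GCA AAA ACA AAT CCT CAT GAC AGC AAA — no ATG→stop ORF.
Frame +3: TCC AAG TGA CCA GCT CGT TAG TAT GCG CAA AAA CAA ATC CTC ATG ACA GCA AAA — no ATG→stop ORF.
Frame -1: TTT TTG CTG TCA TGA GGA TTT GTT TTT GCG CAT ACT AAC GAG CTG GTC ACT TGG AGC — no ATG→stop ORF.
Frame -2: TTT TGC TGT CAT GAG GAT TTG TTT TTG CGC ATA CTA ACG AGC TGG TCA CTT GGA — no ATG→stop ORF.
Frame -3: TTT GCT GTC ATG AGG ATT TGT TTT TGC GCA TAC TAA CGA GCT GGT CAC TTG GAG — ATG at 12, stop TAA at 36 → 27 nt.
Longest: frame -3, positions 12–38, 27 nt = 9 codons = 8 aa. → 9 codons.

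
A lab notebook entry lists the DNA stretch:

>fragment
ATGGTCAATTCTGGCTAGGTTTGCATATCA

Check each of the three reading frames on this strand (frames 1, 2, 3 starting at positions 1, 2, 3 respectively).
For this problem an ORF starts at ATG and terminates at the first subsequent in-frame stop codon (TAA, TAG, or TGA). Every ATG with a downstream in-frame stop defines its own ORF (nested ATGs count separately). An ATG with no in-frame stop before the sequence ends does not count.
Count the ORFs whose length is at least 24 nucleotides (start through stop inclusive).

Frame 1: ATG GTC AAT TCT GGC TAG GTT TGC ATA TCA — ATG at 1, stop TAG at 16 → 18 nt.
Frame 2: TGG TCA ATT CTG GCT AGG TTT GCA TAT — no ATG→stop ORF.
Frame 3: GGT CAA TTC TGG CTA GGT TTG CAT ATC — no ATG→stop ORF.
No ORF reaches 24 nucleotides. Count = 0.

0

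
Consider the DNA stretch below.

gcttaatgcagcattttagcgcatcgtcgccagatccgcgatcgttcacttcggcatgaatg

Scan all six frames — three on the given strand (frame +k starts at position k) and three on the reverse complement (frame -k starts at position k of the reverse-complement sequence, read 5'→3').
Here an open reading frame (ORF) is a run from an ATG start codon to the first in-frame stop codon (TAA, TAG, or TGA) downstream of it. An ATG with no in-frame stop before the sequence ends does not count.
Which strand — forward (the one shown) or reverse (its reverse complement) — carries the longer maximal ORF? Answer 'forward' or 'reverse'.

forward

Reverse complement (5'→3'): CATTCATGCCGAAGTGAACGATCGCGGATCTGGCGACGATGCGCTAAAATGCTGCATTAAGC
Frame +1: GCT TAA TGC AGC ATT TTA GCG CAT CGT CGC CAG ATC CGC GAT CGT TCA CTT CGG CAT GAA — no ATG→stop ORF.
Frame +2: CTT AAT GCA GCA TTT TAG CGC ATC GTC GCC AGA TCC GCG ATC GTT CAC TTC GGC ATG AAT — no ATG→stop ORF.
Frame +3: TTA ATG CAG CAT TTT AGC GCA TCG TCG CCA GAT CCG CGA TCG TTC ACT TCG GCA TGA ATG — ATG at 6, stop TGA at 57 → 54 nt.
Frame -1: CAT TCA TGC CGA AGT GAA CGA TCG CGG ATC TGG CGA CGA TGC GCT AAA ATG CTG CAT TAA — ATG at 49, stop TAA at 58 → 12 nt.
Frame -2: ATT CAT GCC GAA GTG AAC GAT CGC GGA TCT GGC GAC GAT GCG CTA AAA TGC TGC ATT AAG — no ATG→stop ORF.
Frame -3: TTC ATG CCG AAG TGA ACG ATC GCG GAT CTG GCG ACG ATG CGC TAA AAT GCT GCA TTA AGC — ATG at 6, stop TGA at 15 → 12 nt; ATG at 39, stop TAA at 45 → 9 nt.
Forward-strand max 54 nt; reverse-strand max 12 nt. The forward strand has the longer ORF.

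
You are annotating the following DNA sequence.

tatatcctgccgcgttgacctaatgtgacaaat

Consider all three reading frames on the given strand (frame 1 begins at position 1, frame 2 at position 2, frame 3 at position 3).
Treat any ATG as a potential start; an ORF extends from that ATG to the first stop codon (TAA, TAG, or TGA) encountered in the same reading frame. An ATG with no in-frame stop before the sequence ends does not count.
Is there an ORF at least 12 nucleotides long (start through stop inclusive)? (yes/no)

Frame 1: TAT ATC CTG CCG CGT TGA CCT AAT GTG ACA AAT — no ATG→stop ORF.
Frame 2: ATA TCC TGC CGC GTT GAC CTA ATG TGA CAA — ATG at 23, stop TGA at 26 → 6 nt.
Frame 3: TAT CCT GCC GCG TTG ACC TAA TGT GAC AAA — no ATG→stop ORF.
Largest ORF found is 6 nucleotides < 12, so no.

no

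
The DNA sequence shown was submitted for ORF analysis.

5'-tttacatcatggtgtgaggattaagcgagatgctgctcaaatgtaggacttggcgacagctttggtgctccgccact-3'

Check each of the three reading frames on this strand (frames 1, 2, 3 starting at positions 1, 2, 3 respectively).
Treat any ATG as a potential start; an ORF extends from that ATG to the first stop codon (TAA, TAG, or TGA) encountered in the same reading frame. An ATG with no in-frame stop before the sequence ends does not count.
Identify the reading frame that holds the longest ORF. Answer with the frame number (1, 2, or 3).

3

Frame 1: TTT ACA TCA TGG TGT GAG GAT TAA GCG AGA TGC TGC TCA AAT GTA GGA CTT GGC GAC AGC TTT GGT GCT CCG CCA — no ATG→stop ORF.
Frame 2: TTA CAT CAT GGT GTG AGG ATT AAG CGA GAT GCT GCT CAA ATG TAG GAC TTG GCG ACA GCT TTG GTG CTC CGC CAC — ATG at 41, stop TAG at 44 → 6 nt.
Frame 3: TAC ATC ATG GTG TGA GGA TTA AGC GAG ATG CTG CTC AAA TGT AGG ACT TGG CGA CAG CTT TGG TGC TCC GCC ACT — ATG at 9, stop TGA at 15 → 9 nt.
Longest ORF is 9 nt in frame 3 (positions 9–17).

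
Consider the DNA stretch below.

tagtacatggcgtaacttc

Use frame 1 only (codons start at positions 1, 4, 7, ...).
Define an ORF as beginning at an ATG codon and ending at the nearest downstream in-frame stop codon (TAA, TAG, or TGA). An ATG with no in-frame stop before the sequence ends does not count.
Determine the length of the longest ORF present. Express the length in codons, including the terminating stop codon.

3

Frame 1: TAG TAC ATG GCG TAA CTT — ATG at 7, stop TAA at 13 → 9 nt.
Longest: frame 1, positions 7–15, 9 nt = 3 codons = 2 aa. → 3 codons.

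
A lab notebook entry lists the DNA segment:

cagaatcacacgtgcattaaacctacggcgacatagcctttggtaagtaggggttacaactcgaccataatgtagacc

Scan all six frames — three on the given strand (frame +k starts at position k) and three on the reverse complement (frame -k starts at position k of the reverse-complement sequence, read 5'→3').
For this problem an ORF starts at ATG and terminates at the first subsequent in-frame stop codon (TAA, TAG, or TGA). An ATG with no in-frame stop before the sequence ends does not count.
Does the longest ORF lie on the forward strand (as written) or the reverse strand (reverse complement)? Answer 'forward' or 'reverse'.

Reverse complement (5'→3'): GGTCTACATTATGGTCGAGTTGTAACCCCTACTTACCAAAGGCTATGTCGCCGTAGGTTTAATGCACGTGTGATTCTG
Frame +1: CAG AAT CAC ACG TGC ATT AAA CCT ACG GCG ACA TAG CCT TTG GTA AGT AGG GGT TAC AAC TCG ACC ATA ATG TAG ACC — ATG at 70, stop TAG at 73 → 6 nt.
Frame +2: AGA ATC ACA CGT GCA TTA AAC CTA CGG CGA CAT AGC CTT TGG TAA GTA GGG GTT ACA ACT CGA CCA TAA TGT AGA — no ATG→stop ORF.
Frame +3: GAA TCA CAC GTG CAT TAA ACC TAC GGC GAC ATA GCC TTT GGT AAG TAG GGG TTA CAA CTC GAC CAT AAT GTA GAC — no ATG→stop ORF.
Frame -1: GGT CTA CAT TAT GGT CGA GTT GTA ACC CCT ACT TAC CAA AGG CTA TGT CGC CGT AGG TTT AAT GCA CGT GTG ATT CTG — no ATG→stop ORF.
Frame -2: GTC TAC ATT ATG GTC GAG TTG TAA CCC CTA CTT ACC AAA GGC TAT GTC GCC GTA GGT TTA ATG CAC GTG TGA TTC — ATG at 11, stop TAA at 23 → 15 nt; ATG at 62, stop TGA at 71 → 12 nt.
Frame -3: TCT ACA TTA TGG TCG AGT TGT AAC CCC TAC TTA CCA AAG GCT ATG TCG CCG TAG GTT TAA TGC ACG TGT GAT TCT — ATG at 45, stop TAG at 54 → 12 nt.
Forward-strand max 6 nt; reverse-strand max 15 nt. The reverse strand has the longer ORF.

reverse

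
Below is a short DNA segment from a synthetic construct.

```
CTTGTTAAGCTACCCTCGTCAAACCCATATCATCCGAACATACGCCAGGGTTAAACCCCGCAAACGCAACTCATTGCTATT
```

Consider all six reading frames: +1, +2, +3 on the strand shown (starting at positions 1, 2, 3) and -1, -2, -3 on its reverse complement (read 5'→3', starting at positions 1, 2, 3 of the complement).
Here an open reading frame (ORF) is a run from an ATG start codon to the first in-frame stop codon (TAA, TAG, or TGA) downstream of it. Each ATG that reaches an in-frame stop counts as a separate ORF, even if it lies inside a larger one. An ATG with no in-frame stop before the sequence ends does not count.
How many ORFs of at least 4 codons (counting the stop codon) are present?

4

Reverse complement (5'→3'): AATAGCAATGAGTTGCGTTTGCGGGGTTTAACCCTGGCGTATGTTCGGATGATATGGGTTTGACGAGGGTAGCTTAACAAG
Frame +1: CTT GTT AAG CTA CCC TCG TCA AAC CCA TAT CAT CCG AAC ATA CGC CAG GGT TAA ACC CCG CAA ACG CAA CTC ATT GCT ATT — no ATG→stop ORF.
Frame +2: TTG TTA AGC TAC CCT CGT CAA ACC CAT ATC ATC CGA ACA TAC GCC AGG GTT AAA CCC CGC AAA CGC AAC TCA TTG CTA — no ATG→stop ORF.
Frame +3: TGT TAA GCT ACC CTC GTC AAA CCC ATA TCA TCC GAA CAT ACG CCA GGG TTA AAC CCC GCA AAC GCA ACT CAT TGC TAT — no ATG→stop ORF.
Frame -1: AAT AGC AAT GAG TTG CGT TTG CGG GGT TTA ACC CTG GCG TAT GTT CGG ATG ATA TGG GTT TGA CGA GGG TAG CTT AAC AAG — ATG at 49, stop TGA at 61 → 15 nt.
Frame -2: ATA GCA ATG AGT TGC GTT TGC GGG GTT TAA CCC TGG CGT ATG TTC GGA TGA TAT GGG TTT GAC GAG GGT AGC TTA ACA — ATG at 8, stop TAA at 29 → 24 nt; ATG at 41, stop TGA at 50 → 12 nt.
Frame -3: TAG CAA TGA GTT GCG TTT GCG GGG TTT AAC CCT GGC GTA TGT TCG GAT GAT ATG GGT TTG ACG AGG GTA GCT TAA CAA — ATG at 54, stop TAA at 75 → 24 nt.
ORFs ≥ 4 codons: frame -1 49–63 (5 codons), frame -2 8–31 (8 codons), frame -2 41–52 (4 codons), frame -3 54–77 (8 codons). Count = 4.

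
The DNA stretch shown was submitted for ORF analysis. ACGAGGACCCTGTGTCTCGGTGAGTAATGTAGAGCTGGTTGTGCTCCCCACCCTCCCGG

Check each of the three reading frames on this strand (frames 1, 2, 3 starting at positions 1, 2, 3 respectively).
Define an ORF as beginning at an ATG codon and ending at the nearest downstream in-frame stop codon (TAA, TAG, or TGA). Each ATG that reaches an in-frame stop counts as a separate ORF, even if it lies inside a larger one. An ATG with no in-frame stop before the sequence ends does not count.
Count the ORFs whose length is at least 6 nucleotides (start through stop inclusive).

Frame 1: ACG AGG ACC CTG TGT CTC GGT GAG TAA TGT AGA GCT GGT TGT GCT CCC CAC CCT CCC — no ATG→stop ORF.
Frame 2: CGA GGA CCC TGT GTC TCG GTG AGT AAT GTA GAG CTG GTT GTG CTC CCC ACC CTC CCG — no ATG→stop ORF.
Frame 3: GAG GAC CCT GTG TCT CGG TGA GTA ATG TAG AGC TGG TTG TGC TCC CCA CCC TCC CGG — ATG at 27, stop TAG at 30 → 6 nt.
ORFs ≥ 6 nucleotides: frame 3 27–32 (6 nucleotides). Count = 1.

1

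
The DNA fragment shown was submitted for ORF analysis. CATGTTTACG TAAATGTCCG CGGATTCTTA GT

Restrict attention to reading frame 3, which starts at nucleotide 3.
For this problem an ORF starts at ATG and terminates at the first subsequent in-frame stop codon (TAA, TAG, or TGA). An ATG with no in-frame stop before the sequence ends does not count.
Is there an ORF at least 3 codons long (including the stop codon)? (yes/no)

no

Frame 3: TGT TTA CGT AAA TGT CCG CGG ATT CTT AGT — no ATG→stop ORF.
Largest ORF found is 0 codons < 3, so no.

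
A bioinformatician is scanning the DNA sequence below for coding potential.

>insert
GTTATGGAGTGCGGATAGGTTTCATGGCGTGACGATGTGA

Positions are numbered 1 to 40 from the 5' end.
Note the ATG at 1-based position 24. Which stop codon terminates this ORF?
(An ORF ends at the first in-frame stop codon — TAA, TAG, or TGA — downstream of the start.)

Codons from position 24: ATG (24–26), GCG (27–29), TGA (30–32).
The first in-frame stop codon is TGA.

TGA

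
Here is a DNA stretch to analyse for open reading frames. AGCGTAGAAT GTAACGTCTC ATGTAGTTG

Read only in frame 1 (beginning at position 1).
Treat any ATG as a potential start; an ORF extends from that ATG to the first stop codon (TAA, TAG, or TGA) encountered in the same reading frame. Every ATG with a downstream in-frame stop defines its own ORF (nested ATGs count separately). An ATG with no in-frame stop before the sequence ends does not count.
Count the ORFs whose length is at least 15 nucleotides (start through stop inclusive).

0

Frame 1: AGC GTA GAA TGT AAC GTC TCA TGT AGT — no ATG→stop ORF.
No ORF reaches 15 nucleotides. Count = 0.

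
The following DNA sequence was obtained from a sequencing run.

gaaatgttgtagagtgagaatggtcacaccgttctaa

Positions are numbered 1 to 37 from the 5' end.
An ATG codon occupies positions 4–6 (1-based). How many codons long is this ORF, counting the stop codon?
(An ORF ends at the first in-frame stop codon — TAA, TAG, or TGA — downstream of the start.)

Codons from position 4: ATG (4–6), TTG (7–9), TAG (10–12).
TAG is the first in-frame stop; that's 3 codons including the stop.

3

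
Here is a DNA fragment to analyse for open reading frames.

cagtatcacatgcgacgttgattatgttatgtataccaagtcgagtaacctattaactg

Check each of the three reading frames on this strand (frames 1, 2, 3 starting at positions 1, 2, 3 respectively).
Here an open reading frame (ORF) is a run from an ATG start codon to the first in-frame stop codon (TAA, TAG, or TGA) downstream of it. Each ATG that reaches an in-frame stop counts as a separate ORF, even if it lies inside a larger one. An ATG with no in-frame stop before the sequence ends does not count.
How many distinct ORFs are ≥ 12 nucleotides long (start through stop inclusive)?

Frame 1: CAG TAT CAC ATG CGA CGT TGA TTA TGT TAT GTA TAC CAA GTC GAG TAA CCT ATT AAC — ATG at 10, stop TGA at 19 → 12 nt.
Frame 2: AGT ATC ACA TGC GAC GTT GAT TAT GTT ATG TAT ACC AAG TCG AGT AAC CTA TTA ACT — no ATG→stop ORF.
Frame 3: GTA TCA CAT GCG ACG TTG ATT ATG TTA TGT ATA CCA AGT CGA GTA ACC TAT TAA CTG — ATG at 24, stop TAA at 54 → 33 nt.
ORFs ≥ 12 nucleotides: frame 1 10–21 (12 nucleotides), frame 3 24–56 (33 nucleotides). Count = 2.

2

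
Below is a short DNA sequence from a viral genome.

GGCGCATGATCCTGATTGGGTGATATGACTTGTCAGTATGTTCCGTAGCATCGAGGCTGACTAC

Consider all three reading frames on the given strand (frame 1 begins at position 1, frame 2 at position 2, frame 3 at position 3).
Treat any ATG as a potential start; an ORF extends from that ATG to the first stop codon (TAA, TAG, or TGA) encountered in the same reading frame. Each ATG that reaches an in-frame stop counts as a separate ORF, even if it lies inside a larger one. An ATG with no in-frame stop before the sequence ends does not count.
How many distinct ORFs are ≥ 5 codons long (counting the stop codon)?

2

Frame 1: GGC GCA TGA TCC TGA TTG GGT GAT ATG ACT TGT CAG TAT GTT CCG TAG CAT CGA GGC TGA CTA — ATG at 25, stop TAG at 46 → 24 nt.
Frame 2: GCG CAT GAT CCT GAT TGG GTG ATA TGA CTT GTC AGT ATG TTC CGT AGC ATC GAG GCT GAC TAC — no ATG→stop ORF.
Frame 3: CGC ATG ATC CTG ATT GGG TGA TAT GAC TTG TCA GTA TGT TCC GTA GCA TCG AGG CTG ACT — ATG at 6, stop TGA at 21 → 18 nt.
ORFs ≥ 5 codons: frame 1 25–48 (8 codons), frame 3 6–23 (6 codons). Count = 2.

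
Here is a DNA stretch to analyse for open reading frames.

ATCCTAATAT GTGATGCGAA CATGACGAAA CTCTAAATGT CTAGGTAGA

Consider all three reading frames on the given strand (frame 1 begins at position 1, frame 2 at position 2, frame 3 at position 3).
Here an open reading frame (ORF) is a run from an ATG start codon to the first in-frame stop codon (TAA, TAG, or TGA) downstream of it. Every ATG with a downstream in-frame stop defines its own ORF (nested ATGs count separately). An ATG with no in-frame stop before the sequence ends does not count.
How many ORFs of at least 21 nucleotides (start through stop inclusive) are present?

0

Frame 1: ATC CTA ATA TGT GAT GCG AAC ATG ACG AAA CTC TAA ATG TCT AGG TAG — ATG at 22, stop TAA at 34 → 15 nt; ATG at 37, stop TAG at 46 → 12 nt.
Frame 2: TCC TAA TAT GTG ATG CGA ACA TGA CGA AAC TCT AAA TGT CTA GGT AGA — ATG at 14, stop TGA at 23 → 12 nt.
Frame 3: CCT AAT ATG TGA TGC GAA CAT GAC GAA ACT CTA AAT GTC TAG GTA — ATG at 9, stop TGA at 12 → 6 nt.
No ORF reaches 21 nucleotides. Count = 0.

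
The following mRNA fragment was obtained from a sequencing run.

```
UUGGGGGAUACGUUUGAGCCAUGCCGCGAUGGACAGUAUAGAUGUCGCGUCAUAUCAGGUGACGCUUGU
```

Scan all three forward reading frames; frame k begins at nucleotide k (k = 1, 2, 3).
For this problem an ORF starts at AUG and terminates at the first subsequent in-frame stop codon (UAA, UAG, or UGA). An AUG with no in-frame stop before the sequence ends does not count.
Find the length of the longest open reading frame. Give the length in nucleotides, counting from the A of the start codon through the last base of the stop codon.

21

Frame 1: UUG GGG GAU ACG UUU GAG CCA UGC CGC GAU GGA CAG UAU AGA UGU CGC GUC AUA UCA GGU GAC GCU UGU — no AUG→stop ORF.
Frame 2: UGG GGG AUA CGU UUG AGC CAU GCC GCG AUG GAC AGU AUA GAU GUC GCG UCA UAU CAG GUG ACG CUU — no AUG→stop ORF.
Frame 3: GGG GGA UAC GUU UGA GCC AUG CCG CGA UGG ACA GUA UAG AUG UCG CGU CAU AUC AGG UGA CGC UUG — AUG at 21, stop UAG at 39 → 21 nt; AUG at 42, stop UGA at 60 → 21 nt.
Longest: frame 3, positions 21–41, 21 nt = 7 codons = 6 aa. → 21 nucleotides.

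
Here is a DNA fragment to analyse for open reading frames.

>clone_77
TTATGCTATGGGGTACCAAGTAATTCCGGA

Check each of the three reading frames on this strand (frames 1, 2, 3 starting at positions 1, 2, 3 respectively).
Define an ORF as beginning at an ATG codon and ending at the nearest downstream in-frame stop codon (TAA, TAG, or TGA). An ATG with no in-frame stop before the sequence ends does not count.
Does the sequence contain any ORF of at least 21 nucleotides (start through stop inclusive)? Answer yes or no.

Frame 1: TTA TGC TAT GGG GTA CCA AGT AAT TCC GGA — no ATG→stop ORF.
Frame 2: TAT GCT ATG GGG TAC CAA GTA ATT CCG — no ATG→stop ORF.
Frame 3: ATG CTA TGG GGT ACC AAG TAA TTC CGG — ATG at 3, stop TAA at 21 → 21 nt.
Frame 3 has an ORF of 21 nucleotides (positions 3–23) ≥ 21, so yes.

yes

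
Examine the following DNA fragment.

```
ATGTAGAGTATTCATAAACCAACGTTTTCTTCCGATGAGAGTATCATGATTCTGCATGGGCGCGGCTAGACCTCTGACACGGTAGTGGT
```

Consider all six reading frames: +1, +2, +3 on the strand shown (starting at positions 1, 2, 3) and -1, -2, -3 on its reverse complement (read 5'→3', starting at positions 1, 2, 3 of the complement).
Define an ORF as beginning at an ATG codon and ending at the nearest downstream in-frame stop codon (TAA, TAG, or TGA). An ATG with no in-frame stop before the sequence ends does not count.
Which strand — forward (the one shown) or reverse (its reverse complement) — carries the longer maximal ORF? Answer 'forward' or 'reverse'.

reverse

Reverse complement (5'→3'): ACCACTACCGTGTCAGAGGTCTAGCCGCGCCCATGCAGAATCATGATACTCTCATCGGAAGAAAACGTTGGTTTATGAATACTCTACAT
Frame +1: ATG TAG AGT ATT CAT AAA CCA ACG TTT TCT TCC GAT GAG AGT ATC ATG ATT CTG CAT GGG CGC GGC TAG ACC TCT GAC ACG GTA GTG — ATG at 1, stop TAG at 4 → 6 nt; ATG at 46, stop TAG at 67 → 24 nt.
Frame +2: TGT AGA GTA TTC ATA AAC CAA CGT TTT CTT CCG ATG AGA GTA TCA TGA TTC TGC ATG GGC GCG GCT AGA CCT CTG ACA CGG TAG TGG — ATG at 35, stop TGA at 47 → 15 nt; ATG at 56, stop TAG at 83 → 30 nt.
Frame +3: GTA GAG TAT TCA TAA ACC AAC GTT TTC TTC CGA TGA GAG TAT CAT GAT TCT GCA TGG GCG CGG CTA GAC CTC TGA CAC GGT AGT GGT — no ATG→stop ORF.
Frame -1: ACC ACT ACC GTG TCA GAG GTC TAG CCG CGC CCA TGC AGA ATC ATG ATA CTC TCA TCG GAA GAA AAC GTT GGT TTA TGA ATA CTC TAC — ATG at 43, stop TGA at 76 → 36 nt.
Frame -2: CCA CTA CCG TGT CAG AGG TCT AGC CGC GCC CAT GCA GAA TCA TGA TAC TCT CAT CGG AAG AAA ACG TTG GTT TAT GAA TAC TCT ACA — no ATG→stop ORF.
Frame -3: CAC TAC CGT GTC AGA GGT CTA GCC GCG CCC ATG CAG AAT CAT GAT ACT CTC ATC GGA AGA AAA CGT TGG TTT ATG AAT ACT CTA CAT — no ATG→stop ORF.
Forward-strand max 30 nt; reverse-strand max 36 nt. The reverse strand has the longer ORF.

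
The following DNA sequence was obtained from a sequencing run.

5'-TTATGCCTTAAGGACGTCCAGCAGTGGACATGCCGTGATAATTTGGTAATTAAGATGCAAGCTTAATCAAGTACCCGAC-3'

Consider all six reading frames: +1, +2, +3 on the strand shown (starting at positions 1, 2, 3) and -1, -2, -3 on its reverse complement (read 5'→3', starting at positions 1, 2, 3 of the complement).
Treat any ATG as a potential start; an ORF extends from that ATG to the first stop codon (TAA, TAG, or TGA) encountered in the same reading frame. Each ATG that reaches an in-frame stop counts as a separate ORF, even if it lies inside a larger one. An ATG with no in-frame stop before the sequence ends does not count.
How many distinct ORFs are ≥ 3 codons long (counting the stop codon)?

Reverse complement (5'→3'): GTCGGGTACTTGATTAAGCTTGCATCTTAATTACCAAATTATCACGGCATGTCCACTGCTGGACGTCCTTAAGGCATAA
Frame +1: TTA TGC CTT AAG GAC GTC CAG CAG TGG ACA TGC CGT GAT AAT TTG GTA ATT AAG ATG CAA GCT TAA TCA AGT ACC CGA — ATG at 55, stop TAA at 64 → 12 nt.
Frame +2: TAT GCC TTA AGG ACG TCC AGC AGT GGA CAT GCC GTG ATA ATT TGG TAA TTA AGA TGC AAG CTT AAT CAA GTA CCC GAC — no ATG→stop ORF.
Frame +3: ATG CCT TAA GGA CGT CCA GCA GTG GAC ATG CCG TGA TAA TTT GGT AAT TAA GAT GCA AGC TTA ATC AAG TAC CCG — ATG at 3, stop TAA at 9 → 9 nt; ATG at 30, stop TGA at 36 → 9 nt.
Frame -1: GTC GGG TAC TTG ATT AAG CTT GCA TCT TAA TTA CCA AAT TAT CAC GGC ATG TCC ACT GCT GGA CGT CCT TAA GGC ATA — ATG at 49, stop TAA at 70 → 24 nt.
Frame -2: TCG GGT ACT TGA TTA AGC TTG CAT CTT AAT TAC CAA ATT ATC ACG GCA TGT CCA CTG CTG GAC GTC CTT AAG GCA TAA — no ATG→stop ORF.
Frame -3: CGG GTA CTT GAT TAA GCT TGC ATC TTA ATT ACC AAA TTA TCA CGG CAT GTC CAC TGC TGG ACG TCC TTA AGG CAT — no ATG→stop ORF.
ORFs ≥ 3 codons: frame +1 55–66 (4 codons), frame +3 3–11 (3 codons), frame +3 30–38 (3 codons), frame -1 49–72 (8 codons). Count = 4.

4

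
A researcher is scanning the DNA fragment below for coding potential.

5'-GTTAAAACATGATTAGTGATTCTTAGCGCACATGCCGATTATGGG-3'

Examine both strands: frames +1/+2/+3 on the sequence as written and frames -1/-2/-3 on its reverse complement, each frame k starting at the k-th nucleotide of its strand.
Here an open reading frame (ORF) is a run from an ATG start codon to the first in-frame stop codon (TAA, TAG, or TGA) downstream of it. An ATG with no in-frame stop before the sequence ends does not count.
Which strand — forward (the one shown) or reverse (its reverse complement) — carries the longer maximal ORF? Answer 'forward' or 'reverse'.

reverse

Reverse complement (5'→3'): CCCATAATCGGCATGTGCGCTAAGAATCACTAATCATGTTTTAAC
Frame +1: GTT AAA ACA TGA TTA GTG ATT CTT AGC GCA CAT GCC GAT TAT GGG — no ATG→stop ORF.
Frame +2: TTA AAA CAT GAT TAG TGA TTC TTA GCG CAC ATG CCG ATT ATG — no ATG→stop ORF.
Frame +3: TAA AAC ATG ATT AGT GAT TCT TAG CGC ACA TGC CGA TTA TGG — ATG at 9, stop TAG at 24 → 18 nt.
Frame -1: CCC ATA ATC GGC ATG TGC GCT AAG AAT CAC TAA TCA TGT TTT AAC — ATG at 13, stop TAA at 31 → 21 nt.
Frame -2: CCA TAA TCG GCA TGT GCG CTA AGA ATC ACT AAT CAT GTT TTA — no ATG→stop ORF.
Frame -3: CAT AAT CGG CAT GTG CGC TAA GAA TCA CTA ATC ATG TTT TAA — ATG at 36, stop TAA at 42 → 9 nt.
Forward-strand max 18 nt; reverse-strand max 21 nt. The reverse strand has the longer ORF.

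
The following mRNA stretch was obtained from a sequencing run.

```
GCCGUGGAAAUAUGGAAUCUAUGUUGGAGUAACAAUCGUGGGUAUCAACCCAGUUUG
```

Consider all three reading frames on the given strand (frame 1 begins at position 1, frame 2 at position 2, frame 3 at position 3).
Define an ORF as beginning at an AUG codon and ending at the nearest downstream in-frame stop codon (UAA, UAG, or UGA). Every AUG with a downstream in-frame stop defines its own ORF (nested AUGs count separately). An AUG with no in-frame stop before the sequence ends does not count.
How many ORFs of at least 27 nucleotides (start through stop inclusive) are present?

0

Frame 1: GCC GUG GAA AUA UGG AAU CUA UGU UGG AGU AAC AAU CGU GGG UAU CAA CCC AGU UUG — no AUG→stop ORF.
Frame 2: CCG UGG AAA UAU GGA AUC UAU GUU GGA GUA ACA AUC GUG GGU AUC AAC CCA GUU — no AUG→stop ORF.
Frame 3: CGU GGA AAU AUG GAA UCU AUG UUG GAG UAA CAA UCG UGG GUA UCA ACC CAG UUU — AUG at 12, stop UAA at 30 → 21 nt; AUG at 21, stop UAA at 30 → 12 nt.
No ORF reaches 27 nucleotides. Count = 0.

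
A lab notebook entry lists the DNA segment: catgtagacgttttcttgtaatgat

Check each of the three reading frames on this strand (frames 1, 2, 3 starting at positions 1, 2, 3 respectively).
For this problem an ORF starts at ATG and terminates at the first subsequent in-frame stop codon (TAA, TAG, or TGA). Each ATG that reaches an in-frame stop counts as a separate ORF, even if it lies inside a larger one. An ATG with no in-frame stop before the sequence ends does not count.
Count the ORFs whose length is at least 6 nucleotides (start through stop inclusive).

Frame 1: CAT GTA GAC GTT TTC TTG TAA TGA — no ATG→stop ORF.
Frame 2: ATG TAG ACG TTT TCT TGT AAT GAT — ATG at 2, stop TAG at 5 → 6 nt.
Frame 3: TGT AGA CGT TTT CTT GTA ATG — no ATG→stop ORF.
ORFs ≥ 6 nucleotides: frame 2 2–7 (6 nucleotides). Count = 1.

1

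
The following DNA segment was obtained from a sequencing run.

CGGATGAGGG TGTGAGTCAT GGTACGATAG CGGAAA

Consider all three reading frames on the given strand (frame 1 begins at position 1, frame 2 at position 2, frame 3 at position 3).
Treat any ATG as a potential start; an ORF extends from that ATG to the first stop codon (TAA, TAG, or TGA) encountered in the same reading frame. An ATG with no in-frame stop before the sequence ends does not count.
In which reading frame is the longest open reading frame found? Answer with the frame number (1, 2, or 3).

Frame 1: CGG ATG AGG GTG TGA GTC ATG GTA CGA TAG CGG AAA — ATG at 4, stop TGA at 13 → 12 nt; ATG at 19, stop TAG at 28 → 12 nt.
Frame 2: GGA TGA GGG TGT GAG TCA TGG TAC GAT AGC GGA — no ATG→stop ORF.
Frame 3: GAT GAG GGT GTG AGT CAT GGT ACG ATA GCG GAA — no ATG→stop ORF.
Longest ORF is 12 nt in frame 1 (positions 4–15).

1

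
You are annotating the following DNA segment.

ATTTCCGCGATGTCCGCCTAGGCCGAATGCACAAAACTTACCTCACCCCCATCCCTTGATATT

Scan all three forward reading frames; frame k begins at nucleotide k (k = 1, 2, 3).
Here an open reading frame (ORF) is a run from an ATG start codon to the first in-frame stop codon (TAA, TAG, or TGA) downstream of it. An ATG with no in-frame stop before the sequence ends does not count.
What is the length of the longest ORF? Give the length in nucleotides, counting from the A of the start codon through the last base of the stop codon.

33

Frame 1: ATT TCC GCG ATG TCC GCC TAG GCC GAA TGC ACA AAA CTT ACC TCA CCC CCA TCC CTT GAT ATT — ATG at 10, stop TAG at 19 → 12 nt.
Frame 2: TTT CCG CGA TGT CCG CCT AGG CCG AAT GCA CAA AAC TTA CCT CAC CCC CAT CCC TTG ATA — no ATG→stop ORF.
Frame 3: TTC CGC GAT GTC CGC CTA GGC CGA ATG CAC AAA ACT TAC CTC ACC CCC ATC CCT TGA TAT — ATG at 27, stop TGA at 57 → 33 nt.
Longest: frame 3, positions 27–59, 33 nt = 11 codons = 10 aa. → 33 nucleotides.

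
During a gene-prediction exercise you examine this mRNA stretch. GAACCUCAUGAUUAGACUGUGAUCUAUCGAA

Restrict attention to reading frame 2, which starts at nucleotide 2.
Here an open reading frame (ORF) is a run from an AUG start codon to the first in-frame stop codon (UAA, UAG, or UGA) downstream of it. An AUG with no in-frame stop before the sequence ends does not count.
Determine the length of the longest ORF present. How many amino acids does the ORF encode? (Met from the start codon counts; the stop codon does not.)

Frame 2: AAC CUC AUG AUU AGA CUG UGA UCU AUC GAA — AUG at 8, stop UGA at 20 → 15 nt.
Longest: frame 2, positions 8–22, 15 nt = 5 codons = 4 aa. → 4 amino acids.

4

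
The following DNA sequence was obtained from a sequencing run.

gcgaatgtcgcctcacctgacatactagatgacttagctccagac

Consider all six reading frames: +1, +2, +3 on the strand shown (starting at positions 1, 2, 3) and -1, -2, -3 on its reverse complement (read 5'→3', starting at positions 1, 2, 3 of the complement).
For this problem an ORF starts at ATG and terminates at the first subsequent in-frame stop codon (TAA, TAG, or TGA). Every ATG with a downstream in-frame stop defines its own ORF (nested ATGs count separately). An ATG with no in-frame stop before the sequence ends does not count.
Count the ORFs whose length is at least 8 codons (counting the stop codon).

1

Reverse complement (5'→3'): GTCTGGAGCTAAGTCATCTAGTATGTCAGGTGAGGCGACATTCGC
Frame +1: GCG AAT GTC GCC TCA CCT GAC ATA CTA GAT GAC TTA GCT CCA GAC — no ATG→stop ORF.
Frame +2: CGA ATG TCG CCT CAC CTG ACA TAC TAG ATG ACT TAG CTC CAG — ATG at 5, stop TAG at 26 → 24 nt; ATG at 29, stop TAG at 35 → 9 nt.
Frame +3: GAA TGT CGC CTC ACC TGA CAT ACT AGA TGA CTT AGC TCC AGA — no ATG→stop ORF.
Frame -1: GTC TGG AGC TAA GTC ATC TAG TAT GTC AGG TGA GGC GAC ATT CGC — no ATG→stop ORF.
Frame -2: TCT GGA GCT AAG TCA TCT AGT ATG TCA GGT GAG GCG ACA TTC — no ATG→stop ORF.
Frame -3: CTG GAG CTA AGT CAT CTA GTA TGT CAG GTG AGG CGA CAT TCG — no ATG→stop ORF.
ORFs ≥ 8 codons: frame +2 5–28 (8 codons). Count = 1.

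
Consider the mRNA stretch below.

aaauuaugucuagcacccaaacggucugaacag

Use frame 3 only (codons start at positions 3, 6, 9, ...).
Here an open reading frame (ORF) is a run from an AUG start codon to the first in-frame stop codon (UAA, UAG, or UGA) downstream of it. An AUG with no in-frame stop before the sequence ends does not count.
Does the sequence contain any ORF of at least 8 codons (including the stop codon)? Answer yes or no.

yes

Frame 3: AUU AUG UCU AGC ACC CAA ACG GUC UGA ACA — AUG at 6, stop UGA at 27 → 24 nt.
Frame 3 has an ORF of 8 codons (positions 6–29) ≥ 8, so yes.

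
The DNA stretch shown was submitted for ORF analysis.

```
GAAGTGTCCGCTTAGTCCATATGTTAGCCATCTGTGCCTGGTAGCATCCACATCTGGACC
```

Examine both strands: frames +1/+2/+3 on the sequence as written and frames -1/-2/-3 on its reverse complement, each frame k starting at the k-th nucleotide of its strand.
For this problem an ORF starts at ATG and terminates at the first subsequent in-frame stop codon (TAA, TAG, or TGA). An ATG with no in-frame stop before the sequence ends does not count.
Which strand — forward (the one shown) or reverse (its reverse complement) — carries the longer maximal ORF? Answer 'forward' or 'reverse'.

Reverse complement (5'→3'): GGTCCAGATGTGGATGCTACCAGGCACAGATGGCTAACATATGGACTAAGCGGACACTTC
Frame +1: GAA GTG TCC GCT TAG TCC ATA TGT TAG CCA TCT GTG CCT GGT AGC ATC CAC ATC TGG ACC — no ATG→stop ORF.
Frame +2: AAG TGT CCG CTT AGT CCA TAT GTT AGC CAT CTG TGC CTG GTA GCA TCC ACA TCT GGA — no ATG→stop ORF.
Frame +3: AGT GTC CGC TTA GTC CAT ATG TTA GCC ATC TGT GCC TGG TAG CAT CCA CAT CTG GAC — ATG at 21, stop TAG at 42 → 24 nt.
Frame -1: GGT CCA GAT GTG GAT GCT ACC AGG CAC AGA TGG CTA ACA TAT GGA CTA AGC GGA CAC TTC — no ATG→stop ORF.
Frame -2: GTC CAG ATG TGG ATG CTA CCA GGC ACA GAT GGC TAA CAT ATG GAC TAA GCG GAC ACT — ATG at 8, stop TAA at 35 → 30 nt; ATG at 14, stop TAA at 35 → 24 nt; ATG at 41, stop TAA at 47 → 9 nt.
Frame -3: TCC AGA TGT GGA TGC TAC CAG GCA CAG ATG GCT AAC ATA TGG ACT AAG CGG ACA CTT — no ATG→stop ORF.
Forward-strand max 24 nt; reverse-strand max 30 nt. The reverse strand has the longer ORF.

reverse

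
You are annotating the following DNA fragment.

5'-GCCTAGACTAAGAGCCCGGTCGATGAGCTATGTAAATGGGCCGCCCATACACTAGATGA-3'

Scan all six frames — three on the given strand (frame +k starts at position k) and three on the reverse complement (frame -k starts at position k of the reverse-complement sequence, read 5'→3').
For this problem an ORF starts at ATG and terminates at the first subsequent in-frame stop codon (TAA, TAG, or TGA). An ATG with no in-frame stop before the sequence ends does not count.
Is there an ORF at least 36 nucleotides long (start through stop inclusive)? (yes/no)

Reverse complement (5'→3'): TCATCTAGTGTATGGGCGGCCCATTTACATAGCTCATCGACCGGGCTCTTAGTCTAGGC
Frame +1: GCC TAG ACT AAG AGC CCG GTC GAT GAG CTA TGT AAA TGG GCC GCC CAT ACA CTA GAT — no ATG→stop ORF.
Frame +2: CCT AGA CTA AGA GCC CGG TCG ATG AGC TAT GTA AAT GGG CCG CCC ATA CAC TAG ATG — ATG at 23, stop TAG at 53 → 33 nt.
Frame +3: CTA GAC TAA GAG CCC GGT CGA TGA GCT ATG TAA ATG GGC CGC CCA TAC ACT AGA TGA — ATG at 30, stop TAA at 33 → 6 nt; ATG at 36, stop TGA at 57 → 24 nt.
Frame -1: TCA TCT AGT GTA TGG GCG GCC CAT TTA CAT AGC TCA TCG ACC GGG CTC TTA GTC TAG — no ATG→stop ORF.
Frame -2: CAT CTA GTG TAT GGG CGG CCC ATT TAC ATA GCT CAT CGA CCG GGC TCT TAG TCT AGG — no ATG→stop ORF.
Frame -3: ATC TAG TGT ATG GGC GGC CCA TTT ACA TAG CTC ATC GAC CGG GCT CTT AGT CTA GGC — ATG at 12, stop TAG at 30 → 21 nt.
Largest ORF found is 33 nucleotides < 36, so no.

no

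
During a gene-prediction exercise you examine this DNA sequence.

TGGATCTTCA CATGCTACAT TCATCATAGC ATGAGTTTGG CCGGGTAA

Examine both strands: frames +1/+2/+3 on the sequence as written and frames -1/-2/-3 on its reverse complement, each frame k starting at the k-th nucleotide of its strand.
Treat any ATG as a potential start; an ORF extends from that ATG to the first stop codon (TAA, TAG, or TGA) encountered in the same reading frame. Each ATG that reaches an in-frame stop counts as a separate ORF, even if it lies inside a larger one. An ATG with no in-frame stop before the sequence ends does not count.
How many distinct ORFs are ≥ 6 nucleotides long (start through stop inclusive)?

5

Reverse complement (5'→3'): TTACCCGGCCAAACTCATGCTATGATGAATGTAGCATGTGAAGATCCA
Frame +1: TGG ATC TTC ACA TGC TAC ATT CAT CAT AGC ATG AGT TTG GCC GGG TAA — ATG at 31, stop TAA at 46 → 18 nt.
Frame +2: GGA TCT TCA CAT GCT ACA TTC ATC ATA GCA TGA GTT TGG CCG GGT — no ATG→stop ORF.
Frame +3: GAT CTT CAC ATG CTA CAT TCA TCA TAG CAT GAG TTT GGC CGG GTA — ATG at 12, stop TAG at 27 → 18 nt.
Frame -1: TTA CCC GGC CAA ACT CAT GCT ATG ATG AAT GTA GCA TGT GAA GAT CCA — no ATG→stop ORF.
Frame -2: TAC CCG GCC AAA CTC ATG CTA TGA TGA ATG TAG CAT GTG AAG ATC — ATG at 17, stop TGA at 23 → 9 nt; ATG at 29, stop TAG at 32 → 6 nt.
Frame -3: ACC CGG CCA AAC TCA TGC TAT GAT GAA TGT AGC ATG TGA AGA TCC — ATG at 36, stop TGA at 39 → 6 nt.
ORFs ≥ 6 nucleotides: frame +1 31–48 (18 nucleotides), frame +3 12–29 (18 nucleotides), frame -2 17–25 (9 nucleotides), frame -2 29–34 (6 nucleotides), frame -3 36–41 (6 nucleotides). Count = 5.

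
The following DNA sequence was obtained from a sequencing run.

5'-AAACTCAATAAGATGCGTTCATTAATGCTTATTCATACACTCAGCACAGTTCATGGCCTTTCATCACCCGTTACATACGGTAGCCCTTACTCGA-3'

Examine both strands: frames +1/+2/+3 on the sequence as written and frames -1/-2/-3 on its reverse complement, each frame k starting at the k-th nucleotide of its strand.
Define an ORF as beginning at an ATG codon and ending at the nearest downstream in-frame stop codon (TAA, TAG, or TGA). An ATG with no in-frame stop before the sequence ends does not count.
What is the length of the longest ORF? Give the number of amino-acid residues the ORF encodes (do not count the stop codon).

Reverse complement (5'→3'): TCGAGTAAGGGCTACCGTATGTAACGGGTGATGAAAGGCCATGAACTGTGCTGAGTGTATGAATAAGCATTAATGAACGCATCTTATTGAGTTT
Frame +1: AAA CTC AAT AAG ATG CGT TCA TTA ATG CTT ATT CAT ACA CTC AGC ACA GTT CAT GGC CTT TCA TCA CCC GTT ACA TAC GGT AGC CCT TAC TCG — no ATG→stop ORF.
Frame +2: AAC TCA ATA AGA TGC GTT CAT TAA TGC TTA TTC ATA CAC TCA GCA CAG TTC ATG GCC TTT CAT CAC CCG TTA CAT ACG GTA GCC CTT ACT CGA — no ATG→stop ORF.
Frame +3: ACT CAA TAA GAT GCG TTC ATT AAT GCT TAT TCA TAC ACT CAG CAC AGT TCA TGG CCT TTC ATC ACC CGT TAC ATA CGG TAG CCC TTA CTC — no ATG→stop ORF.
Frame -1: TCG AGT AAG GGC TAC CGT ATG TAA CGG GTG ATG AAA GGC CAT GAA CTG TGC TGA GTG TAT GAA TAA GCA TTA ATG AAC GCA TCT TAT TGA GTT — ATG at 19, stop TAA at 22 → 6 nt; ATG at 31, stop TGA at 52 → 24 nt; ATG at 73, stop TGA at 88 → 18 nt.
Frame -2: CGA GTA AGG GCT ACC GTA TGT AAC GGG TGA TGA AAG GCC ATG AAC TGT GCT GAG TGT ATG AAT AAG CAT TAA TGA ACG CAT CTT ATT GAG TTT — ATG at 41, stop TAA at 71 → 33 nt; ATG at 59, stop TAA at 71 → 15 nt.
Frame -3: GAG TAA GGG CTA CCG TAT GTA ACG GGT GAT GAA AGG CCA TGA ACT GTG CTG AGT GTA TGA ATA AGC ATT AAT GAA CGC ATC TTA TTG AGT — no ATG→stop ORF.
Longest: frame -2, positions 41–73, 33 nt = 11 codons = 10 aa. → 10 amino acids.

10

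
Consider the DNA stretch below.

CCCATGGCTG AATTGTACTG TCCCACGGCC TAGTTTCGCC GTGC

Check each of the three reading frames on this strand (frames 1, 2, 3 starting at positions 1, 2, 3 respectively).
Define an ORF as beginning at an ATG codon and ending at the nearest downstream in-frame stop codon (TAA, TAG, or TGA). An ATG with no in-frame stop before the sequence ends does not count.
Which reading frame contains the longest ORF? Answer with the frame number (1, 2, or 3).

Frame 1: CCC ATG GCT GAA TTG TAC TGT CCC ACG GCC TAG TTT CGC CGT — ATG at 4, stop TAG at 31 → 30 nt.
Frame 2: CCA TGG CTG AAT TGT ACT GTC CCA CGG CCT AGT TTC GCC GTG — no ATG→stop ORF.
Frame 3: CAT GGC TGA ATT GTA CTG TCC CAC GGC CTA GTT TCG CCG TGC — no ATG→stop ORF.
Longest ORF is 30 nt in frame 1 (positions 4–33).

1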